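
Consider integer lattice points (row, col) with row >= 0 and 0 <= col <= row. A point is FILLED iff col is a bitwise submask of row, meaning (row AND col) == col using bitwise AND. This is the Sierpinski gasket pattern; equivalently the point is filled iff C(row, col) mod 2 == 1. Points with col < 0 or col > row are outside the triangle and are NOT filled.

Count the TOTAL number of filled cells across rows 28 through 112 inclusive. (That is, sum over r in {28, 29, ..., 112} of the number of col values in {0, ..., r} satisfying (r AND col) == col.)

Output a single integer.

r28=11100 pc3: +8 =8
r29=11101 pc4: +16 =24
r30=11110 pc4: +16 =40
r31=11111 pc5: +32 =72
r32=100000 pc1: +2 =74
r33=100001 pc2: +4 =78
r34=100010 pc2: +4 =82
r35=100011 pc3: +8 =90
r36=100100 pc2: +4 =94
r37=100101 pc3: +8 =102
r38=100110 pc3: +8 =110
r39=100111 pc4: +16 =126
r40=101000 pc2: +4 =130
r41=101001 pc3: +8 =138
r42=101010 pc3: +8 =146
r43=101011 pc4: +16 =162
r44=101100 pc3: +8 =170
r45=101101 pc4: +16 =186
r46=101110 pc4: +16 =202
r47=101111 pc5: +32 =234
r48=110000 pc2: +4 =238
r49=110001 pc3: +8 =246
r50=110010 pc3: +8 =254
r51=110011 pc4: +16 =270
r52=110100 pc3: +8 =278
r53=110101 pc4: +16 =294
r54=110110 pc4: +16 =310
r55=110111 pc5: +32 =342
r56=111000 pc3: +8 =350
r57=111001 pc4: +16 =366
r58=111010 pc4: +16 =382
r59=111011 pc5: +32 =414
r60=111100 pc4: +16 =430
r61=111101 pc5: +32 =462
r62=111110 pc5: +32 =494
r63=111111 pc6: +64 =558
r64=1000000 pc1: +2 =560
r65=1000001 pc2: +4 =564
r66=1000010 pc2: +4 =568
r67=1000011 pc3: +8 =576
r68=1000100 pc2: +4 =580
r69=1000101 pc3: +8 =588
r70=1000110 pc3: +8 =596
r71=1000111 pc4: +16 =612
r72=1001000 pc2: +4 =616
r73=1001001 pc3: +8 =624
r74=1001010 pc3: +8 =632
r75=1001011 pc4: +16 =648
r76=1001100 pc3: +8 =656
r77=1001101 pc4: +16 =672
r78=1001110 pc4: +16 =688
r79=1001111 pc5: +32 =720
r80=1010000 pc2: +4 =724
r81=1010001 pc3: +8 =732
r82=1010010 pc3: +8 =740
r83=1010011 pc4: +16 =756
r84=1010100 pc3: +8 =764
r85=1010101 pc4: +16 =780
r86=1010110 pc4: +16 =796
r87=1010111 pc5: +32 =828
r88=1011000 pc3: +8 =836
r89=1011001 pc4: +16 =852
r90=1011010 pc4: +16 =868
r91=1011011 pc5: +32 =900
r92=1011100 pc4: +16 =916
r93=1011101 pc5: +32 =948
r94=1011110 pc5: +32 =980
r95=1011111 pc6: +64 =1044
r96=1100000 pc2: +4 =1048
r97=1100001 pc3: +8 =1056
r98=1100010 pc3: +8 =1064
r99=1100011 pc4: +16 =1080
r100=1100100 pc3: +8 =1088
r101=1100101 pc4: +16 =1104
r102=1100110 pc4: +16 =1120
r103=1100111 pc5: +32 =1152
r104=1101000 pc3: +8 =1160
r105=1101001 pc4: +16 =1176
r106=1101010 pc4: +16 =1192
r107=1101011 pc5: +32 =1224
r108=1101100 pc4: +16 =1240
r109=1101101 pc5: +32 =1272
r110=1101110 pc5: +32 =1304
r111=1101111 pc6: +64 =1368
r112=1110000 pc3: +8 =1376

Answer: 1376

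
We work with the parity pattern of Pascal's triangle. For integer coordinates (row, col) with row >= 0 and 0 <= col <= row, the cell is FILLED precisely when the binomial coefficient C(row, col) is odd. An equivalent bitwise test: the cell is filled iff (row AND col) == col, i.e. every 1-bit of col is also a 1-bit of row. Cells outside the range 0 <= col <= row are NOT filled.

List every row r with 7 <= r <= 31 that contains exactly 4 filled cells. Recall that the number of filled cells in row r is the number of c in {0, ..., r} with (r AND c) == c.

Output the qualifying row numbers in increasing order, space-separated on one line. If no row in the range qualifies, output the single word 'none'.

Row r has 2^popcount(r) filled cells, so we need popcount(r) = log2(4) = 2.
Scan r = 7..31 and keep those with exactly 2 one-bits:
r=7=111 popcount=3 -> skip
r=8=1000 popcount=1 -> skip
r=9=1001 popcount=2 -> KEEP
r=10=1010 popcount=2 -> KEEP
r=11=1011 popcount=3 -> skip
r=12=1100 popcount=2 -> KEEP
r=13=1101 popcount=3 -> skip
r=14=1110 popcount=3 -> skip
r=15=1111 popcount=4 -> skip
r=16=10000 popcount=1 -> skip
r=17=10001 popcount=2 -> KEEP
r=18=10010 popcount=2 -> KEEP
r=19=10011 popcount=3 -> skip
r=20=10100 popcount=2 -> KEEP
r=21=10101 popcount=3 -> skip
r=22=10110 popcount=3 -> skip
r=23=10111 popcount=4 -> skip
r=24=11000 popcount=2 -> KEEP
r=25=11001 popcount=3 -> skip
r=26=11010 popcount=3 -> skip
r=27=11011 popcount=4 -> skip
r=28=11100 popcount=3 -> skip
r=29=11101 popcount=4 -> skip
r=30=11110 popcount=4 -> skip
r=31=11111 popcount=5 -> skip
Kept rows: 9 10 12 17 18 20 24

Answer: 9 10 12 17 18 20 24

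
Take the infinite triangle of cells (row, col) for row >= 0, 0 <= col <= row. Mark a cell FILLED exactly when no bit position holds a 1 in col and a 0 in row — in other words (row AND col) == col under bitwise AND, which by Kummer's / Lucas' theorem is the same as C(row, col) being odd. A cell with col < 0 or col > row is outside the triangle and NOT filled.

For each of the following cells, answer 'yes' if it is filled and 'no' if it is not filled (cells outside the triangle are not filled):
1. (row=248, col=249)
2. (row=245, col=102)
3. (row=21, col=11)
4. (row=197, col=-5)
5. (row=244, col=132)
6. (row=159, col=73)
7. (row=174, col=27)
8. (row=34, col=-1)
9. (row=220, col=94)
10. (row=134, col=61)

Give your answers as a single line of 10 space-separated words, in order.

Answer: no no no no yes no no no no no

Derivation:
(248,249): col outside [0, 248] -> not filled
(245,102): row=0b11110101, col=0b1100110, row AND col = 0b1100100 = 100; 100 != 102 -> empty
(21,11): row=0b10101, col=0b1011, row AND col = 0b1 = 1; 1 != 11 -> empty
(197,-5): col outside [0, 197] -> not filled
(244,132): row=0b11110100, col=0b10000100, row AND col = 0b10000100 = 132; 132 == 132 -> filled
(159,73): row=0b10011111, col=0b1001001, row AND col = 0b1001 = 9; 9 != 73 -> empty
(174,27): row=0b10101110, col=0b11011, row AND col = 0b1010 = 10; 10 != 27 -> empty
(34,-1): col outside [0, 34] -> not filled
(220,94): row=0b11011100, col=0b1011110, row AND col = 0b1011100 = 92; 92 != 94 -> empty
(134,61): row=0b10000110, col=0b111101, row AND col = 0b100 = 4; 4 != 61 -> empty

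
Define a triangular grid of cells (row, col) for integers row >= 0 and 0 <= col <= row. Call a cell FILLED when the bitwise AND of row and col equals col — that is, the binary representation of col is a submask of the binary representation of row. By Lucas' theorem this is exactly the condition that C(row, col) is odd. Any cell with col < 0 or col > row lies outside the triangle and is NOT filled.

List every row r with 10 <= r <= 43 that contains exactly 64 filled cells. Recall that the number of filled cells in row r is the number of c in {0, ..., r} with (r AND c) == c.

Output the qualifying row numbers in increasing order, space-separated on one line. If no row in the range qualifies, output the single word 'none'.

Answer: none

Derivation:
Row r has 2^popcount(r) filled cells, so we need popcount(r) = log2(64) = 6.
Scan r = 10..43 and keep those with exactly 6 one-bits:
r=10=1010 popcount=2 -> skip
r=11=1011 popcount=3 -> skip
r=12=1100 popcount=2 -> skip
r=13=1101 popcount=3 -> skip
r=14=1110 popcount=3 -> skip
r=15=1111 popcount=4 -> skip
r=16=10000 popcount=1 -> skip
r=17=10001 popcount=2 -> skip
r=18=10010 popcount=2 -> skip
r=19=10011 popcount=3 -> skip
r=20=10100 popcount=2 -> skip
r=21=10101 popcount=3 -> skip
r=22=10110 popcount=3 -> skip
r=23=10111 popcount=4 -> skip
r=24=11000 popcount=2 -> skip
r=25=11001 popcount=3 -> skip
r=26=11010 popcount=3 -> skip
r=27=11011 popcount=4 -> skip
r=28=11100 popcount=3 -> skip
r=29=11101 popcount=4 -> skip
r=30=11110 popcount=4 -> skip
r=31=11111 popcount=5 -> skip
r=32=100000 popcount=1 -> skip
r=33=100001 popcount=2 -> skip
r=34=100010 popcount=2 -> skip
r=35=100011 popcount=3 -> skip
r=36=100100 popcount=2 -> skip
r=37=100101 popcount=3 -> skip
r=38=100110 popcount=3 -> skip
r=39=100111 popcount=4 -> skip
r=40=101000 popcount=2 -> skip
r=41=101001 popcount=3 -> skip
r=42=101010 popcount=3 -> skip
r=43=101011 popcount=4 -> skip
Kept rows: none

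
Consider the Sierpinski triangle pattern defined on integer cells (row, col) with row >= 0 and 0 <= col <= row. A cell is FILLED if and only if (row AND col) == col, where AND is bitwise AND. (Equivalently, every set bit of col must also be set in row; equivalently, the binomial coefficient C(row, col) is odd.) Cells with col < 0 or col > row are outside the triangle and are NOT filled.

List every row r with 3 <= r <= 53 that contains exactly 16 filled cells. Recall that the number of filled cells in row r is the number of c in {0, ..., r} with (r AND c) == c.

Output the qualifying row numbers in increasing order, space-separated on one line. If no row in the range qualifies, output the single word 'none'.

Row r has 2^popcount(r) filled cells, so we need popcount(r) = log2(16) = 4.
Scan r = 3..53 and keep those with exactly 4 one-bits:
r=3=11 popcount=2 -> skip
r=4=100 popcount=1 -> skip
r=5=101 popcount=2 -> skip
r=6=110 popcount=2 -> skip
r=7=111 popcount=3 -> skip
r=8=1000 popcount=1 -> skip
r=9=1001 popcount=2 -> skip
r=10=1010 popcount=2 -> skip
r=11=1011 popcount=3 -> skip
r=12=1100 popcount=2 -> skip
r=13=1101 popcount=3 -> skip
r=14=1110 popcount=3 -> skip
r=15=1111 popcount=4 -> KEEP
r=16=10000 popcount=1 -> skip
r=17=10001 popcount=2 -> skip
r=18=10010 popcount=2 -> skip
r=19=10011 popcount=3 -> skip
r=20=10100 popcount=2 -> skip
r=21=10101 popcount=3 -> skip
r=22=10110 popcount=3 -> skip
r=23=10111 popcount=4 -> KEEP
r=24=11000 popcount=2 -> skip
r=25=11001 popcount=3 -> skip
r=26=11010 popcount=3 -> skip
r=27=11011 popcount=4 -> KEEP
r=28=11100 popcount=3 -> skip
r=29=11101 popcount=4 -> KEEP
r=30=11110 popcount=4 -> KEEP
r=31=11111 popcount=5 -> skip
r=32=100000 popcount=1 -> skip
r=33=100001 popcount=2 -> skip
r=34=100010 popcount=2 -> skip
r=35=100011 popcount=3 -> skip
r=36=100100 popcount=2 -> skip
r=37=100101 popcount=3 -> skip
r=38=100110 popcount=3 -> skip
r=39=100111 popcount=4 -> KEEP
r=40=101000 popcount=2 -> skip
r=41=101001 popcount=3 -> skip
r=42=101010 popcount=3 -> skip
r=43=101011 popcount=4 -> KEEP
r=44=101100 popcount=3 -> skip
r=45=101101 popcount=4 -> KEEP
r=46=101110 popcount=4 -> KEEP
r=47=101111 popcount=5 -> skip
r=48=110000 popcount=2 -> skip
r=49=110001 popcount=3 -> skip
r=50=110010 popcount=3 -> skip
r=51=110011 popcount=4 -> KEEP
r=52=110100 popcount=3 -> skip
r=53=110101 popcount=4 -> KEEP
Kept rows: 15 23 27 29 30 39 43 45 46 51 53

Answer: 15 23 27 29 30 39 43 45 46 51 53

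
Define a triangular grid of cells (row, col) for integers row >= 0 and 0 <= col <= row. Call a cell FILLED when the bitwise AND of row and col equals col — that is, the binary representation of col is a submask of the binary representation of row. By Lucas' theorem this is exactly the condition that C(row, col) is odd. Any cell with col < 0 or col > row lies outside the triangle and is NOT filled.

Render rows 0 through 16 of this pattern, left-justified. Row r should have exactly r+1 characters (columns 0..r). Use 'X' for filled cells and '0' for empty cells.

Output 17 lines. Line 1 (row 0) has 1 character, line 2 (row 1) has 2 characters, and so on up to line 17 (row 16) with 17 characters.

Answer: X
XX
X0X
XXXX
X000X
XX00XX
X0X0X0X
XXXXXXXX
X0000000X
XX000000XX
X0X00000X0X
XXXX0000XXXX
X000X000X000X
XX00XX00XX00XX
X0X0X0X0X0X0X0X
XXXXXXXXXXXXXXXX
X000000000000000X

Derivation:
r0=0: X
r1=1: XX
r2=10: X0X
r3=11: XXXX
r4=100: X000X
r5=101: XX00XX
r6=110: X0X0X0X
r7=111: XXXXXXXX
r8=1000: X0000000X
r9=1001: XX000000XX
r10=1010: X0X00000X0X
r11=1011: XXXX0000XXXX
r12=1100: X000X000X000X
r13=1101: XX00XX00XX00XX
r14=1110: X0X0X0X0X0X0X0X
r15=1111: XXXXXXXXXXXXXXXX
r16=10000: X000000000000000X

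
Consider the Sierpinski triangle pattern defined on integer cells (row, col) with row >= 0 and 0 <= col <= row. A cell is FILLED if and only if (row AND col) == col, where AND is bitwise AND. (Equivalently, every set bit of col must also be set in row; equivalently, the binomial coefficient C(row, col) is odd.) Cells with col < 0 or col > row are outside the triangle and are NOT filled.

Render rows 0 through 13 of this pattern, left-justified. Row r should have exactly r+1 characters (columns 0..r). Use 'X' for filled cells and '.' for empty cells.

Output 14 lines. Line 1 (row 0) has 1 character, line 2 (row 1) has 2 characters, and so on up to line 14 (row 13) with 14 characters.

Answer: X
XX
X.X
XXXX
X...X
XX..XX
X.X.X.X
XXXXXXXX
X.......X
XX......XX
X.X.....X.X
XXXX....XXXX
X...X...X...X
XX..XX..XX..XX

Derivation:
r0=0: X
r1=1: XX
r2=10: X.X
r3=11: XXXX
r4=100: X...X
r5=101: XX..XX
r6=110: X.X.X.X
r7=111: XXXXXXXX
r8=1000: X.......X
r9=1001: XX......XX
r10=1010: X.X.....X.X
r11=1011: XXXX....XXXX
r12=1100: X...X...X...X
r13=1101: XX..XX..XX..XX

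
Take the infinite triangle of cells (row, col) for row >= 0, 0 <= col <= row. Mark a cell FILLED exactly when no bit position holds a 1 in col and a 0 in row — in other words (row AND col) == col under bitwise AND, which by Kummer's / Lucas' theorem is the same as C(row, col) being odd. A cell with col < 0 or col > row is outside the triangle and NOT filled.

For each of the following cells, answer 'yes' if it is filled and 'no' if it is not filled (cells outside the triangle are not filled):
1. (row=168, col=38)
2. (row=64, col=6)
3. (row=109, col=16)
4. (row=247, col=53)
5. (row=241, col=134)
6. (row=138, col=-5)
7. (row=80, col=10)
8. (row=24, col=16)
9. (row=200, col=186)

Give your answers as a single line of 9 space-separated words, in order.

Answer: no no no yes no no no yes no

Derivation:
(168,38): row=0b10101000, col=0b100110, row AND col = 0b100000 = 32; 32 != 38 -> empty
(64,6): row=0b1000000, col=0b110, row AND col = 0b0 = 0; 0 != 6 -> empty
(109,16): row=0b1101101, col=0b10000, row AND col = 0b0 = 0; 0 != 16 -> empty
(247,53): row=0b11110111, col=0b110101, row AND col = 0b110101 = 53; 53 == 53 -> filled
(241,134): row=0b11110001, col=0b10000110, row AND col = 0b10000000 = 128; 128 != 134 -> empty
(138,-5): col outside [0, 138] -> not filled
(80,10): row=0b1010000, col=0b1010, row AND col = 0b0 = 0; 0 != 10 -> empty
(24,16): row=0b11000, col=0b10000, row AND col = 0b10000 = 16; 16 == 16 -> filled
(200,186): row=0b11001000, col=0b10111010, row AND col = 0b10001000 = 136; 136 != 186 -> empty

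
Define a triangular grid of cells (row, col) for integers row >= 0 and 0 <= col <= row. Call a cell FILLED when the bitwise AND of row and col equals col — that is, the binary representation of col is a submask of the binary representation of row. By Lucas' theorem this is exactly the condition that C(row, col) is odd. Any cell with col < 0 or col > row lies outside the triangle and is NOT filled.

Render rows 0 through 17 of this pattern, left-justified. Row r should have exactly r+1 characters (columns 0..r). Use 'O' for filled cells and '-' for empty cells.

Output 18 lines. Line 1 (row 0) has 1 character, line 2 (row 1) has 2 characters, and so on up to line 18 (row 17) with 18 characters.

r0=0: O
r1=1: OO
r2=10: O-O
r3=11: OOOO
r4=100: O---O
r5=101: OO--OO
r6=110: O-O-O-O
r7=111: OOOOOOOO
r8=1000: O-------O
r9=1001: OO------OO
r10=1010: O-O-----O-O
r11=1011: OOOO----OOOO
r12=1100: O---O---O---O
r13=1101: OO--OO--OO--OO
r14=1110: O-O-O-O-O-O-O-O
r15=1111: OOOOOOOOOOOOOOOO
r16=10000: O---------------O
r17=10001: OO--------------OO

Answer: O
OO
O-O
OOOO
O---O
OO--OO
O-O-O-O
OOOOOOOO
O-------O
OO------OO
O-O-----O-O
OOOO----OOOO
O---O---O---O
OO--OO--OO--OO
O-O-O-O-O-O-O-O
OOOOOOOOOOOOOOOO
O---------------O
OO--------------OO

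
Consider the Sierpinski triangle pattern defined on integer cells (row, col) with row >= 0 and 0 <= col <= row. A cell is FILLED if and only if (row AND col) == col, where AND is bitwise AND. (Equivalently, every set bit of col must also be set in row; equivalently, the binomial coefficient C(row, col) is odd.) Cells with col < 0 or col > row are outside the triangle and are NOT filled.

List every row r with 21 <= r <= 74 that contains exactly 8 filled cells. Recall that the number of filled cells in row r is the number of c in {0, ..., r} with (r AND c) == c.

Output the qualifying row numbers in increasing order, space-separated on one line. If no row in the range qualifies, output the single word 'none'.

Answer: 21 22 25 26 28 35 37 38 41 42 44 49 50 52 56 67 69 70 73 74

Derivation:
Row r has 2^popcount(r) filled cells, so we need popcount(r) = log2(8) = 3.
Scan r = 21..74 and keep those with exactly 3 one-bits:
r=21=10101 popcount=3 -> KEEP
r=22=10110 popcount=3 -> KEEP
r=23=10111 popcount=4 -> skip
r=24=11000 popcount=2 -> skip
r=25=11001 popcount=3 -> KEEP
r=26=11010 popcount=3 -> KEEP
r=27=11011 popcount=4 -> skip
r=28=11100 popcount=3 -> KEEP
r=29=11101 popcount=4 -> skip
r=30=11110 popcount=4 -> skip
r=31=11111 popcount=5 -> skip
r=32=100000 popcount=1 -> skip
r=33=100001 popcount=2 -> skip
r=34=100010 popcount=2 -> skip
r=35=100011 popcount=3 -> KEEP
r=36=100100 popcount=2 -> skip
r=37=100101 popcount=3 -> KEEP
r=38=100110 popcount=3 -> KEEP
r=39=100111 popcount=4 -> skip
r=40=101000 popcount=2 -> skip
r=41=101001 popcount=3 -> KEEP
r=42=101010 popcount=3 -> KEEP
r=43=101011 popcount=4 -> skip
r=44=101100 popcount=3 -> KEEP
r=45=101101 popcount=4 -> skip
r=46=101110 popcount=4 -> skip
r=47=101111 popcount=5 -> skip
r=48=110000 popcount=2 -> skip
r=49=110001 popcount=3 -> KEEP
r=50=110010 popcount=3 -> KEEP
r=51=110011 popcount=4 -> skip
r=52=110100 popcount=3 -> KEEP
r=53=110101 popcount=4 -> skip
r=54=110110 popcount=4 -> skip
r=55=110111 popcount=5 -> skip
r=56=111000 popcount=3 -> KEEP
r=57=111001 popcount=4 -> skip
r=58=111010 popcount=4 -> skip
r=59=111011 popcount=5 -> skip
r=60=111100 popcount=4 -> skip
r=61=111101 popcount=5 -> skip
r=62=111110 popcount=5 -> skip
r=63=111111 popcount=6 -> skip
r=64=1000000 popcount=1 -> skip
r=65=1000001 popcount=2 -> skip
r=66=1000010 popcount=2 -> skip
r=67=1000011 popcount=3 -> KEEP
r=68=1000100 popcount=2 -> skip
r=69=1000101 popcount=3 -> KEEP
r=70=1000110 popcount=3 -> KEEP
r=71=1000111 popcount=4 -> skip
r=72=1001000 popcount=2 -> skip
r=73=1001001 popcount=3 -> KEEP
r=74=1001010 popcount=3 -> KEEP
Kept rows: 21 22 25 26 28 35 37 38 41 42 44 49 50 52 56 67 69 70 73 74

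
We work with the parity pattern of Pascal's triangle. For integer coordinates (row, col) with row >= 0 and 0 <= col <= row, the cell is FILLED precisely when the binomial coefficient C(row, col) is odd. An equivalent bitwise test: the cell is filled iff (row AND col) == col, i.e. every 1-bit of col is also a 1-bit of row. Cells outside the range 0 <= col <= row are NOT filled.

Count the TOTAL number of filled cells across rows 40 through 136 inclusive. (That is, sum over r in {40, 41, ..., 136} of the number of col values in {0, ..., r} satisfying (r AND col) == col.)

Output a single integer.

Answer: 1948

Derivation:
r40=101000 pc2: +4 =4
r41=101001 pc3: +8 =12
r42=101010 pc3: +8 =20
r43=101011 pc4: +16 =36
r44=101100 pc3: +8 =44
r45=101101 pc4: +16 =60
r46=101110 pc4: +16 =76
r47=101111 pc5: +32 =108
r48=110000 pc2: +4 =112
r49=110001 pc3: +8 =120
r50=110010 pc3: +8 =128
r51=110011 pc4: +16 =144
r52=110100 pc3: +8 =152
r53=110101 pc4: +16 =168
r54=110110 pc4: +16 =184
r55=110111 pc5: +32 =216
r56=111000 pc3: +8 =224
r57=111001 pc4: +16 =240
r58=111010 pc4: +16 =256
r59=111011 pc5: +32 =288
r60=111100 pc4: +16 =304
r61=111101 pc5: +32 =336
r62=111110 pc5: +32 =368
r63=111111 pc6: +64 =432
r64=1000000 pc1: +2 =434
r65=1000001 pc2: +4 =438
r66=1000010 pc2: +4 =442
r67=1000011 pc3: +8 =450
r68=1000100 pc2: +4 =454
r69=1000101 pc3: +8 =462
r70=1000110 pc3: +8 =470
r71=1000111 pc4: +16 =486
r72=1001000 pc2: +4 =490
r73=1001001 pc3: +8 =498
r74=1001010 pc3: +8 =506
r75=1001011 pc4: +16 =522
r76=1001100 pc3: +8 =530
r77=1001101 pc4: +16 =546
r78=1001110 pc4: +16 =562
r79=1001111 pc5: +32 =594
r80=1010000 pc2: +4 =598
r81=1010001 pc3: +8 =606
r82=1010010 pc3: +8 =614
r83=1010011 pc4: +16 =630
r84=1010100 pc3: +8 =638
r85=1010101 pc4: +16 =654
r86=1010110 pc4: +16 =670
r87=1010111 pc5: +32 =702
r88=1011000 pc3: +8 =710
r89=1011001 pc4: +16 =726
r90=1011010 pc4: +16 =742
r91=1011011 pc5: +32 =774
r92=1011100 pc4: +16 =790
r93=1011101 pc5: +32 =822
r94=1011110 pc5: +32 =854
r95=1011111 pc6: +64 =918
r96=1100000 pc2: +4 =922
r97=1100001 pc3: +8 =930
r98=1100010 pc3: +8 =938
r99=1100011 pc4: +16 =954
r100=1100100 pc3: +8 =962
r101=1100101 pc4: +16 =978
r102=1100110 pc4: +16 =994
r103=1100111 pc5: +32 =1026
r104=1101000 pc3: +8 =1034
r105=1101001 pc4: +16 =1050
r106=1101010 pc4: +16 =1066
r107=1101011 pc5: +32 =1098
r108=1101100 pc4: +16 =1114
r109=1101101 pc5: +32 =1146
r110=1101110 pc5: +32 =1178
r111=1101111 pc6: +64 =1242
r112=1110000 pc3: +8 =1250
r113=1110001 pc4: +16 =1266
r114=1110010 pc4: +16 =1282
r115=1110011 pc5: +32 =1314
r116=1110100 pc4: +16 =1330
r117=1110101 pc5: +32 =1362
r118=1110110 pc5: +32 =1394
r119=1110111 pc6: +64 =1458
r120=1111000 pc4: +16 =1474
r121=1111001 pc5: +32 =1506
r122=1111010 pc5: +32 =1538
r123=1111011 pc6: +64 =1602
r124=1111100 pc5: +32 =1634
r125=1111101 pc6: +64 =1698
r126=1111110 pc6: +64 =1762
r127=1111111 pc7: +128 =1890
r128=10000000 pc1: +2 =1892
r129=10000001 pc2: +4 =1896
r130=10000010 pc2: +4 =1900
r131=10000011 pc3: +8 =1908
r132=10000100 pc2: +4 =1912
r133=10000101 pc3: +8 =1920
r134=10000110 pc3: +8 =1928
r135=10000111 pc4: +16 =1944
r136=10001000 pc2: +4 =1948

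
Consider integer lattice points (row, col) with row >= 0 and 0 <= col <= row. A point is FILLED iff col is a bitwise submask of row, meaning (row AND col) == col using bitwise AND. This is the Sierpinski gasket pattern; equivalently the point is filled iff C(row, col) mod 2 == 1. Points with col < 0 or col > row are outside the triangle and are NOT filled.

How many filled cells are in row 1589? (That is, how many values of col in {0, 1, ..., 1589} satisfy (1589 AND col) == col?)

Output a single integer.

Answer: 64

Derivation:
1589 in binary = 11000110101
popcount(1589) = number of 1-bits in 11000110101 = 6
A col c satisfies (1589 AND c) == c iff every set bit of c is also set in 1589; each of the 6 set bits of 1589 can independently be on or off in c.
count = 2^6 = 64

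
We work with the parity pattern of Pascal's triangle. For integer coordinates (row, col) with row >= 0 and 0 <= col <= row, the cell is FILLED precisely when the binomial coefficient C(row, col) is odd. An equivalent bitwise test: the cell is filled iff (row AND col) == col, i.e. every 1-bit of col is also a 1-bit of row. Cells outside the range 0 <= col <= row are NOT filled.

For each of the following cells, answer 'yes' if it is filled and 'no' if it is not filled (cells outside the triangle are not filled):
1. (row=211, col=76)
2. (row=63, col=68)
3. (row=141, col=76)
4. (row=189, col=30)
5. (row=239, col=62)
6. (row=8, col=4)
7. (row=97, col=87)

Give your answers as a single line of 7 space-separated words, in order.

Answer: no no no no no no no

Derivation:
(211,76): row=0b11010011, col=0b1001100, row AND col = 0b1000000 = 64; 64 != 76 -> empty
(63,68): col outside [0, 63] -> not filled
(141,76): row=0b10001101, col=0b1001100, row AND col = 0b1100 = 12; 12 != 76 -> empty
(189,30): row=0b10111101, col=0b11110, row AND col = 0b11100 = 28; 28 != 30 -> empty
(239,62): row=0b11101111, col=0b111110, row AND col = 0b101110 = 46; 46 != 62 -> empty
(8,4): row=0b1000, col=0b100, row AND col = 0b0 = 0; 0 != 4 -> empty
(97,87): row=0b1100001, col=0b1010111, row AND col = 0b1000001 = 65; 65 != 87 -> empty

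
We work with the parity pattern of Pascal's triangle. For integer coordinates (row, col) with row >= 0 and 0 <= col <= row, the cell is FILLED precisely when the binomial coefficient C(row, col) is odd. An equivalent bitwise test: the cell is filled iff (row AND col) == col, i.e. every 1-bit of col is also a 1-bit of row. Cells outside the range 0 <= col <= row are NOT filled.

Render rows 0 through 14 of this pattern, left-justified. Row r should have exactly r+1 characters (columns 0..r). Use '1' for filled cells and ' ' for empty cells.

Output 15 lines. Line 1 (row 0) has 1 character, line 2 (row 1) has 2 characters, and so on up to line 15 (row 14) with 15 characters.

r0=0: 1
r1=1: 11
r2=10: 1 1
r3=11: 1111
r4=100: 1   1
r5=101: 11  11
r6=110: 1 1 1 1
r7=111: 11111111
r8=1000: 1       1
r9=1001: 11      11
r10=1010: 1 1     1 1
r11=1011: 1111    1111
r12=1100: 1   1   1   1
r13=1101: 11  11  11  11
r14=1110: 1 1 1 1 1 1 1 1

Answer: 1
11
1 1
1111
1   1
11  11
1 1 1 1
11111111
1       1
11      11
1 1     1 1
1111    1111
1   1   1   1
11  11  11  11
1 1 1 1 1 1 1 1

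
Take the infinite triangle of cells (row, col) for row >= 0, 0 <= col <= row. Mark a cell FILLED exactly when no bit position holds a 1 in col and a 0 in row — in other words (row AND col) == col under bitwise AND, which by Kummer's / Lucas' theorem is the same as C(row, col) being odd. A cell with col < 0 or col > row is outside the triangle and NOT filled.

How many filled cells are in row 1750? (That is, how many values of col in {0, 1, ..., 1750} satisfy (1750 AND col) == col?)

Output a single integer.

Answer: 128

Derivation:
1750 in binary = 11011010110
popcount(1750) = number of 1-bits in 11011010110 = 7
A col c satisfies (1750 AND c) == c iff every set bit of c is also set in 1750; each of the 7 set bits of 1750 can independently be on or off in c.
count = 2^7 = 128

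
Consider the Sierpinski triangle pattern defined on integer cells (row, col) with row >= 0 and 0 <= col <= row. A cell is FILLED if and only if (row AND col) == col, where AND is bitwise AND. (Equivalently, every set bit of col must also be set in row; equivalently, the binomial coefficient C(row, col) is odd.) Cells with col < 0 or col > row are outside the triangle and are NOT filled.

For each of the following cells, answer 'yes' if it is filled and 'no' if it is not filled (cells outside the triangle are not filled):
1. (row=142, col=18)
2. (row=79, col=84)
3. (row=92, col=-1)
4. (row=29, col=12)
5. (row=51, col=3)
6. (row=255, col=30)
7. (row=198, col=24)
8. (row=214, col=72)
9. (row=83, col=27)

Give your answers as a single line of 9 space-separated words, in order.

Answer: no no no yes yes yes no no no

Derivation:
(142,18): row=0b10001110, col=0b10010, row AND col = 0b10 = 2; 2 != 18 -> empty
(79,84): col outside [0, 79] -> not filled
(92,-1): col outside [0, 92] -> not filled
(29,12): row=0b11101, col=0b1100, row AND col = 0b1100 = 12; 12 == 12 -> filled
(51,3): row=0b110011, col=0b11, row AND col = 0b11 = 3; 3 == 3 -> filled
(255,30): row=0b11111111, col=0b11110, row AND col = 0b11110 = 30; 30 == 30 -> filled
(198,24): row=0b11000110, col=0b11000, row AND col = 0b0 = 0; 0 != 24 -> empty
(214,72): row=0b11010110, col=0b1001000, row AND col = 0b1000000 = 64; 64 != 72 -> empty
(83,27): row=0b1010011, col=0b11011, row AND col = 0b10011 = 19; 19 != 27 -> empty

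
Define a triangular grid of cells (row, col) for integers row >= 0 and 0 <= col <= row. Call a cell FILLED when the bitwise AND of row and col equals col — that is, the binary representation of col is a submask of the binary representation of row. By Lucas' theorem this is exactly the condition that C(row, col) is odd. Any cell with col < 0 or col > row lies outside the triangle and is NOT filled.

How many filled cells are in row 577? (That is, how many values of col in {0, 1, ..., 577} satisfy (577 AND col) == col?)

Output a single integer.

577 in binary = 1001000001
popcount(577) = number of 1-bits in 1001000001 = 3
A col c satisfies (577 AND c) == c iff every set bit of c is also set in 577; each of the 3 set bits of 577 can independently be on or off in c.
count = 2^3 = 8

Answer: 8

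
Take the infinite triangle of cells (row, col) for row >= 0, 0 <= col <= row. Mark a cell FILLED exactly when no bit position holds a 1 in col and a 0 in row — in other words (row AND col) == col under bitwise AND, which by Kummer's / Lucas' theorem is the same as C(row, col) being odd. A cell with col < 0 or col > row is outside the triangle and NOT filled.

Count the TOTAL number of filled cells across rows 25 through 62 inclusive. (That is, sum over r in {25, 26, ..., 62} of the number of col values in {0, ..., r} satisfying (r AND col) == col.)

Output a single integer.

Answer: 526

Derivation:
r25=11001 pc3: +8 =8
r26=11010 pc3: +8 =16
r27=11011 pc4: +16 =32
r28=11100 pc3: +8 =40
r29=11101 pc4: +16 =56
r30=11110 pc4: +16 =72
r31=11111 pc5: +32 =104
r32=100000 pc1: +2 =106
r33=100001 pc2: +4 =110
r34=100010 pc2: +4 =114
r35=100011 pc3: +8 =122
r36=100100 pc2: +4 =126
r37=100101 pc3: +8 =134
r38=100110 pc3: +8 =142
r39=100111 pc4: +16 =158
r40=101000 pc2: +4 =162
r41=101001 pc3: +8 =170
r42=101010 pc3: +8 =178
r43=101011 pc4: +16 =194
r44=101100 pc3: +8 =202
r45=101101 pc4: +16 =218
r46=101110 pc4: +16 =234
r47=101111 pc5: +32 =266
r48=110000 pc2: +4 =270
r49=110001 pc3: +8 =278
r50=110010 pc3: +8 =286
r51=110011 pc4: +16 =302
r52=110100 pc3: +8 =310
r53=110101 pc4: +16 =326
r54=110110 pc4: +16 =342
r55=110111 pc5: +32 =374
r56=111000 pc3: +8 =382
r57=111001 pc4: +16 =398
r58=111010 pc4: +16 =414
r59=111011 pc5: +32 =446
r60=111100 pc4: +16 =462
r61=111101 pc5: +32 =494
r62=111110 pc5: +32 =526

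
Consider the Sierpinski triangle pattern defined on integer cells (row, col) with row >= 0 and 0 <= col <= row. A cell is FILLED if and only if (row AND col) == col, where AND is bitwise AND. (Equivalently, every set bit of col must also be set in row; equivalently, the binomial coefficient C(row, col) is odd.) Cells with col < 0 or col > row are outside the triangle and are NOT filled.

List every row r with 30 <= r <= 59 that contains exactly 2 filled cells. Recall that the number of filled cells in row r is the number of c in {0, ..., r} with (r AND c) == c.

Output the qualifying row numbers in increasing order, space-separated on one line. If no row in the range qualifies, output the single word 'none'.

Row r has 2^popcount(r) filled cells, so we need popcount(r) = log2(2) = 1.
Scan r = 30..59 and keep those with exactly 1 one-bits:
r=30=11110 popcount=4 -> skip
r=31=11111 popcount=5 -> skip
r=32=100000 popcount=1 -> KEEP
r=33=100001 popcount=2 -> skip
r=34=100010 popcount=2 -> skip
r=35=100011 popcount=3 -> skip
r=36=100100 popcount=2 -> skip
r=37=100101 popcount=3 -> skip
r=38=100110 popcount=3 -> skip
r=39=100111 popcount=4 -> skip
r=40=101000 popcount=2 -> skip
r=41=101001 popcount=3 -> skip
r=42=101010 popcount=3 -> skip
r=43=101011 popcount=4 -> skip
r=44=101100 popcount=3 -> skip
r=45=101101 popcount=4 -> skip
r=46=101110 popcount=4 -> skip
r=47=101111 popcount=5 -> skip
r=48=110000 popcount=2 -> skip
r=49=110001 popcount=3 -> skip
r=50=110010 popcount=3 -> skip
r=51=110011 popcount=4 -> skip
r=52=110100 popcount=3 -> skip
r=53=110101 popcount=4 -> skip
r=54=110110 popcount=4 -> skip
r=55=110111 popcount=5 -> skip
r=56=111000 popcount=3 -> skip
r=57=111001 popcount=4 -> skip
r=58=111010 popcount=4 -> skip
r=59=111011 popcount=5 -> skip
Kept rows: 32

Answer: 32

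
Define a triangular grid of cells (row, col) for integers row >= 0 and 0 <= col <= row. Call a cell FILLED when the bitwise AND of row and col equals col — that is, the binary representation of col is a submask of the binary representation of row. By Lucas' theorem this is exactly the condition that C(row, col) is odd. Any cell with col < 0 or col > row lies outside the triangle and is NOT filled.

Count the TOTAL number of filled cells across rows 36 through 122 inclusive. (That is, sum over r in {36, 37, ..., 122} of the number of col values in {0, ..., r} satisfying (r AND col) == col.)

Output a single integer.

r36=100100 pc2: +4 =4
r37=100101 pc3: +8 =12
r38=100110 pc3: +8 =20
r39=100111 pc4: +16 =36
r40=101000 pc2: +4 =40
r41=101001 pc3: +8 =48
r42=101010 pc3: +8 =56
r43=101011 pc4: +16 =72
r44=101100 pc3: +8 =80
r45=101101 pc4: +16 =96
r46=101110 pc4: +16 =112
r47=101111 pc5: +32 =144
r48=110000 pc2: +4 =148
r49=110001 pc3: +8 =156
r50=110010 pc3: +8 =164
r51=110011 pc4: +16 =180
r52=110100 pc3: +8 =188
r53=110101 pc4: +16 =204
r54=110110 pc4: +16 =220
r55=110111 pc5: +32 =252
r56=111000 pc3: +8 =260
r57=111001 pc4: +16 =276
r58=111010 pc4: +16 =292
r59=111011 pc5: +32 =324
r60=111100 pc4: +16 =340
r61=111101 pc5: +32 =372
r62=111110 pc5: +32 =404
r63=111111 pc6: +64 =468
r64=1000000 pc1: +2 =470
r65=1000001 pc2: +4 =474
r66=1000010 pc2: +4 =478
r67=1000011 pc3: +8 =486
r68=1000100 pc2: +4 =490
r69=1000101 pc3: +8 =498
r70=1000110 pc3: +8 =506
r71=1000111 pc4: +16 =522
r72=1001000 pc2: +4 =526
r73=1001001 pc3: +8 =534
r74=1001010 pc3: +8 =542
r75=1001011 pc4: +16 =558
r76=1001100 pc3: +8 =566
r77=1001101 pc4: +16 =582
r78=1001110 pc4: +16 =598
r79=1001111 pc5: +32 =630
r80=1010000 pc2: +4 =634
r81=1010001 pc3: +8 =642
r82=1010010 pc3: +8 =650
r83=1010011 pc4: +16 =666
r84=1010100 pc3: +8 =674
r85=1010101 pc4: +16 =690
r86=1010110 pc4: +16 =706
r87=1010111 pc5: +32 =738
r88=1011000 pc3: +8 =746
r89=1011001 pc4: +16 =762
r90=1011010 pc4: +16 =778
r91=1011011 pc5: +32 =810
r92=1011100 pc4: +16 =826
r93=1011101 pc5: +32 =858
r94=1011110 pc5: +32 =890
r95=1011111 pc6: +64 =954
r96=1100000 pc2: +4 =958
r97=1100001 pc3: +8 =966
r98=1100010 pc3: +8 =974
r99=1100011 pc4: +16 =990
r100=1100100 pc3: +8 =998
r101=1100101 pc4: +16 =1014
r102=1100110 pc4: +16 =1030
r103=1100111 pc5: +32 =1062
r104=1101000 pc3: +8 =1070
r105=1101001 pc4: +16 =1086
r106=1101010 pc4: +16 =1102
r107=1101011 pc5: +32 =1134
r108=1101100 pc4: +16 =1150
r109=1101101 pc5: +32 =1182
r110=1101110 pc5: +32 =1214
r111=1101111 pc6: +64 =1278
r112=1110000 pc3: +8 =1286
r113=1110001 pc4: +16 =1302
r114=1110010 pc4: +16 =1318
r115=1110011 pc5: +32 =1350
r116=1110100 pc4: +16 =1366
r117=1110101 pc5: +32 =1398
r118=1110110 pc5: +32 =1430
r119=1110111 pc6: +64 =1494
r120=1111000 pc4: +16 =1510
r121=1111001 pc5: +32 =1542
r122=1111010 pc5: +32 =1574

Answer: 1574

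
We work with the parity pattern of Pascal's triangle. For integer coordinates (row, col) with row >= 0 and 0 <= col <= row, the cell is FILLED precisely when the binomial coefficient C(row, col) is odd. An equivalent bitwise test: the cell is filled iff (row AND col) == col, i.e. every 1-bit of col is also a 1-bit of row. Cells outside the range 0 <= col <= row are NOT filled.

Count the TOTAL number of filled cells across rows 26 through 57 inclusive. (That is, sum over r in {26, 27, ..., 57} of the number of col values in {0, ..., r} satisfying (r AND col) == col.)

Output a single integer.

r26=11010 pc3: +8 =8
r27=11011 pc4: +16 =24
r28=11100 pc3: +8 =32
r29=11101 pc4: +16 =48
r30=11110 pc4: +16 =64
r31=11111 pc5: +32 =96
r32=100000 pc1: +2 =98
r33=100001 pc2: +4 =102
r34=100010 pc2: +4 =106
r35=100011 pc3: +8 =114
r36=100100 pc2: +4 =118
r37=100101 pc3: +8 =126
r38=100110 pc3: +8 =134
r39=100111 pc4: +16 =150
r40=101000 pc2: +4 =154
r41=101001 pc3: +8 =162
r42=101010 pc3: +8 =170
r43=101011 pc4: +16 =186
r44=101100 pc3: +8 =194
r45=101101 pc4: +16 =210
r46=101110 pc4: +16 =226
r47=101111 pc5: +32 =258
r48=110000 pc2: +4 =262
r49=110001 pc3: +8 =270
r50=110010 pc3: +8 =278
r51=110011 pc4: +16 =294
r52=110100 pc3: +8 =302
r53=110101 pc4: +16 =318
r54=110110 pc4: +16 =334
r55=110111 pc5: +32 =366
r56=111000 pc3: +8 =374
r57=111001 pc4: +16 =390

Answer: 390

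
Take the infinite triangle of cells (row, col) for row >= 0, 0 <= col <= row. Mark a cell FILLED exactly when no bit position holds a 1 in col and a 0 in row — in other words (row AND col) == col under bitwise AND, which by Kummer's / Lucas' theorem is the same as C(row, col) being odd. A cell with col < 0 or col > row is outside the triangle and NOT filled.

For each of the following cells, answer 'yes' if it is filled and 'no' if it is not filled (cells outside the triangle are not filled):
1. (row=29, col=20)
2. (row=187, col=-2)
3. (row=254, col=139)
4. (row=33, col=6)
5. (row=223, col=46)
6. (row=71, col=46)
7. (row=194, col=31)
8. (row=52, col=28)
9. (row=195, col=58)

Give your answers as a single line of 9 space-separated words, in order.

Answer: yes no no no no no no no no

Derivation:
(29,20): row=0b11101, col=0b10100, row AND col = 0b10100 = 20; 20 == 20 -> filled
(187,-2): col outside [0, 187] -> not filled
(254,139): row=0b11111110, col=0b10001011, row AND col = 0b10001010 = 138; 138 != 139 -> empty
(33,6): row=0b100001, col=0b110, row AND col = 0b0 = 0; 0 != 6 -> empty
(223,46): row=0b11011111, col=0b101110, row AND col = 0b1110 = 14; 14 != 46 -> empty
(71,46): row=0b1000111, col=0b101110, row AND col = 0b110 = 6; 6 != 46 -> empty
(194,31): row=0b11000010, col=0b11111, row AND col = 0b10 = 2; 2 != 31 -> empty
(52,28): row=0b110100, col=0b11100, row AND col = 0b10100 = 20; 20 != 28 -> empty
(195,58): row=0b11000011, col=0b111010, row AND col = 0b10 = 2; 2 != 58 -> empty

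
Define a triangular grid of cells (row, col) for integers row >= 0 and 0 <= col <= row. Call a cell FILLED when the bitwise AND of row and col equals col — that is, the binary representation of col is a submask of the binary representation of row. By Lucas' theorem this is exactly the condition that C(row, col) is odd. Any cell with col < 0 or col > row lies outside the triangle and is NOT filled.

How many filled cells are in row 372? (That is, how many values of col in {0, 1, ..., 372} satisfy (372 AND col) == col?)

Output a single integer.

372 in binary = 101110100
popcount(372) = number of 1-bits in 101110100 = 5
A col c satisfies (372 AND c) == c iff every set bit of c is also set in 372; each of the 5 set bits of 372 can independently be on or off in c.
count = 2^5 = 32

Answer: 32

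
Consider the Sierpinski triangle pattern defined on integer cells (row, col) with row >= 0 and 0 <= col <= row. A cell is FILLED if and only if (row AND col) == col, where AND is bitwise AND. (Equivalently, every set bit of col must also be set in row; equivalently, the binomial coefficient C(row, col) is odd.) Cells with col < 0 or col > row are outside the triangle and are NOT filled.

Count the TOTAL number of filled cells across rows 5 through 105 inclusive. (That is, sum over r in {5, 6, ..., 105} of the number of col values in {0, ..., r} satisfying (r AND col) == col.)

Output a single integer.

r5=101 pc2: +4 =4
r6=110 pc2: +4 =8
r7=111 pc3: +8 =16
r8=1000 pc1: +2 =18
r9=1001 pc2: +4 =22
r10=1010 pc2: +4 =26
r11=1011 pc3: +8 =34
r12=1100 pc2: +4 =38
r13=1101 pc3: +8 =46
r14=1110 pc3: +8 =54
r15=1111 pc4: +16 =70
r16=10000 pc1: +2 =72
r17=10001 pc2: +4 =76
r18=10010 pc2: +4 =80
r19=10011 pc3: +8 =88
r20=10100 pc2: +4 =92
r21=10101 pc3: +8 =100
r22=10110 pc3: +8 =108
r23=10111 pc4: +16 =124
r24=11000 pc2: +4 =128
r25=11001 pc3: +8 =136
r26=11010 pc3: +8 =144
r27=11011 pc4: +16 =160
r28=11100 pc3: +8 =168
r29=11101 pc4: +16 =184
r30=11110 pc4: +16 =200
r31=11111 pc5: +32 =232
r32=100000 pc1: +2 =234
r33=100001 pc2: +4 =238
r34=100010 pc2: +4 =242
r35=100011 pc3: +8 =250
r36=100100 pc2: +4 =254
r37=100101 pc3: +8 =262
r38=100110 pc3: +8 =270
r39=100111 pc4: +16 =286
r40=101000 pc2: +4 =290
r41=101001 pc3: +8 =298
r42=101010 pc3: +8 =306
r43=101011 pc4: +16 =322
r44=101100 pc3: +8 =330
r45=101101 pc4: +16 =346
r46=101110 pc4: +16 =362
r47=101111 pc5: +32 =394
r48=110000 pc2: +4 =398
r49=110001 pc3: +8 =406
r50=110010 pc3: +8 =414
r51=110011 pc4: +16 =430
r52=110100 pc3: +8 =438
r53=110101 pc4: +16 =454
r54=110110 pc4: +16 =470
r55=110111 pc5: +32 =502
r56=111000 pc3: +8 =510
r57=111001 pc4: +16 =526
r58=111010 pc4: +16 =542
r59=111011 pc5: +32 =574
r60=111100 pc4: +16 =590
r61=111101 pc5: +32 =622
r62=111110 pc5: +32 =654
r63=111111 pc6: +64 =718
r64=1000000 pc1: +2 =720
r65=1000001 pc2: +4 =724
r66=1000010 pc2: +4 =728
r67=1000011 pc3: +8 =736
r68=1000100 pc2: +4 =740
r69=1000101 pc3: +8 =748
r70=1000110 pc3: +8 =756
r71=1000111 pc4: +16 =772
r72=1001000 pc2: +4 =776
r73=1001001 pc3: +8 =784
r74=1001010 pc3: +8 =792
r75=1001011 pc4: +16 =808
r76=1001100 pc3: +8 =816
r77=1001101 pc4: +16 =832
r78=1001110 pc4: +16 =848
r79=1001111 pc5: +32 =880
r80=1010000 pc2: +4 =884
r81=1010001 pc3: +8 =892
r82=1010010 pc3: +8 =900
r83=1010011 pc4: +16 =916
r84=1010100 pc3: +8 =924
r85=1010101 pc4: +16 =940
r86=1010110 pc4: +16 =956
r87=1010111 pc5: +32 =988
r88=1011000 pc3: +8 =996
r89=1011001 pc4: +16 =1012
r90=1011010 pc4: +16 =1028
r91=1011011 pc5: +32 =1060
r92=1011100 pc4: +16 =1076
r93=1011101 pc5: +32 =1108
r94=1011110 pc5: +32 =1140
r95=1011111 pc6: +64 =1204
r96=1100000 pc2: +4 =1208
r97=1100001 pc3: +8 =1216
r98=1100010 pc3: +8 =1224
r99=1100011 pc4: +16 =1240
r100=1100100 pc3: +8 =1248
r101=1100101 pc4: +16 =1264
r102=1100110 pc4: +16 =1280
r103=1100111 pc5: +32 =1312
r104=1101000 pc3: +8 =1320
r105=1101001 pc4: +16 =1336

Answer: 1336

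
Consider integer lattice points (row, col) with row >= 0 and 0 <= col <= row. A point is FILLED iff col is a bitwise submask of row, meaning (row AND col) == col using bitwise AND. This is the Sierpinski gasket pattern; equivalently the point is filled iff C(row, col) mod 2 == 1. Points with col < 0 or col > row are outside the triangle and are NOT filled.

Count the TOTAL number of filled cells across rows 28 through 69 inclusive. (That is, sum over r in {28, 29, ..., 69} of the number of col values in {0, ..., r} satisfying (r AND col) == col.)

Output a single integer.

Answer: 588

Derivation:
r28=11100 pc3: +8 =8
r29=11101 pc4: +16 =24
r30=11110 pc4: +16 =40
r31=11111 pc5: +32 =72
r32=100000 pc1: +2 =74
r33=100001 pc2: +4 =78
r34=100010 pc2: +4 =82
r35=100011 pc3: +8 =90
r36=100100 pc2: +4 =94
r37=100101 pc3: +8 =102
r38=100110 pc3: +8 =110
r39=100111 pc4: +16 =126
r40=101000 pc2: +4 =130
r41=101001 pc3: +8 =138
r42=101010 pc3: +8 =146
r43=101011 pc4: +16 =162
r44=101100 pc3: +8 =170
r45=101101 pc4: +16 =186
r46=101110 pc4: +16 =202
r47=101111 pc5: +32 =234
r48=110000 pc2: +4 =238
r49=110001 pc3: +8 =246
r50=110010 pc3: +8 =254
r51=110011 pc4: +16 =270
r52=110100 pc3: +8 =278
r53=110101 pc4: +16 =294
r54=110110 pc4: +16 =310
r55=110111 pc5: +32 =342
r56=111000 pc3: +8 =350
r57=111001 pc4: +16 =366
r58=111010 pc4: +16 =382
r59=111011 pc5: +32 =414
r60=111100 pc4: +16 =430
r61=111101 pc5: +32 =462
r62=111110 pc5: +32 =494
r63=111111 pc6: +64 =558
r64=1000000 pc1: +2 =560
r65=1000001 pc2: +4 =564
r66=1000010 pc2: +4 =568
r67=1000011 pc3: +8 =576
r68=1000100 pc2: +4 =580
r69=1000101 pc3: +8 =588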